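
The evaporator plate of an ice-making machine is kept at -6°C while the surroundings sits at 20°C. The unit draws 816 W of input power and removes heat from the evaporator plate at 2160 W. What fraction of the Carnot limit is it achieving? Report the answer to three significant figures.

0.258

COP_actual = Q̇_C/Ẇ = 2160/816.0 = 2.647.
In absolute terms T_C = 267.15 K and T_H = 293.15 K, so ΔT = 26.00 K.
COP_Carnot = T_C/ΔT = 267.15/26.00 = 10.28.
η_II = COP_actual/COP_Carnot = 2.647/10.28 = 0.2576.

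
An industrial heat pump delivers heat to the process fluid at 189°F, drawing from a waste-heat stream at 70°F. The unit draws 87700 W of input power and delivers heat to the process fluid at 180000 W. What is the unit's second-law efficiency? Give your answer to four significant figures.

0.3765

COP_actual = Q̇_H/Ẇ = 180000/87700 = 2.052.
In absolute terms T_C = 294.26 K and T_H = 360.37 K, so ΔT = 66.11 K.
COP_Carnot = T_H/ΔT = 360.37/66.11 = 5.451.
η_II = COP_actual/COP_Carnot = 2.052/5.451 = 0.3765.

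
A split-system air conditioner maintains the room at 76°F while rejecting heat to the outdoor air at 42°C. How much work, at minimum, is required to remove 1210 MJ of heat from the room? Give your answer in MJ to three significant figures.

In absolute terms T_C = 297.59 K and T_H = 315.15 K, so ΔT = 17.56 K.
The reversible limit is COP_R = T_C/ΔT = 16.95, so W_min = Q_C/COP = Q_C·ΔT/T_C.
W_min = 1210 × 17.56/297.59 = 71.38 MJ.

71.4 MJ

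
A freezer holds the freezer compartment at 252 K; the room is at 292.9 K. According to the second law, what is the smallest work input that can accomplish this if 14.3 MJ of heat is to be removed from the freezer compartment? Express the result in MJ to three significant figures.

The reservoir spacing is ΔT = 292.9 − 252 = 40.90 K.
The reversible limit is COP_R = T_C/ΔT = 6.161, so W_min = Q_C/COP = Q_C·ΔT/T_C.
W_min = 14.30 × 40.90/252.00 = 2.321 MJ.

2.32 MJ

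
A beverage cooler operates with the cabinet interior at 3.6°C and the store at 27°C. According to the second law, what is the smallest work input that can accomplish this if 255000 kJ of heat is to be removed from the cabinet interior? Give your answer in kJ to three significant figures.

In absolute terms T_C = 276.75 K and T_H = 300.15 K, so ΔT = 23.40 K.
The reversible limit is COP_R = T_C/ΔT = 11.83, so W_min = Q_C/COP = Q_C·ΔT/T_C.
W_min = 255000 × 23.40/276.75 = 21560 kJ.

21600 kJ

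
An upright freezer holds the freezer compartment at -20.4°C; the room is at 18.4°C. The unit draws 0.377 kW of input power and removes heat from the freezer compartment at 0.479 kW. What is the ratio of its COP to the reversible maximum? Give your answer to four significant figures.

0.1950

COP_actual = Q̇_C/Ẇ = 0.4790/0.3770 = 1.271.
In absolute terms T_C = 252.75 K and T_H = 291.55 K, so ΔT = 38.80 K.
COP_Carnot = T_C/ΔT = 252.75/38.80 = 6.514.
η_II = COP_actual/COP_Carnot = 1.271/6.514 = 0.1950.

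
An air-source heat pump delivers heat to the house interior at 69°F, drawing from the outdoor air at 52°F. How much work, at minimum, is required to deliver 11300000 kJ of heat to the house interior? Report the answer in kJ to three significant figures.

In absolute terms T_C = 284.26 K and T_H = 293.71 K, so ΔT = 9.444 K.
The reversible limit is COP_HP = T_H/ΔT = 31.10, so W_min = Q_H/COP = Q_H·ΔT/T_H.
W_min = 11300000 × 9.444/293.71 = 363400 kJ.

363000 kJ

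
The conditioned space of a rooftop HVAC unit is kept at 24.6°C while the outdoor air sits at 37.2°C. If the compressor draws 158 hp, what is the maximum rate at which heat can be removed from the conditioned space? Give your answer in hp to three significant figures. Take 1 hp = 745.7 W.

In absolute terms T_C = 297.75 K and T_H = 310.35 K, so ΔT = 12.60 K.
COP_Carnot = T_C/ΔT = 297.75/12.60 = 23.63.
Q̇_max = COP_Carnot × Ẇ = 23.63 × 158.0 hp = 3734 hp.

3730 hp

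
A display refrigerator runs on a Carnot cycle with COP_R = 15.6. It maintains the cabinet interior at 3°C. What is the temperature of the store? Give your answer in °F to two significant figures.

69 °F

COP_R = T_C/(T_H − T_C) gives T_H − T_C = T_C/COP.
With T_C = 276.15 K, T_H = 276.15 × (1 + 1/15.6) = 293.85 K.
Converting, 293.85 K = 69.26°F.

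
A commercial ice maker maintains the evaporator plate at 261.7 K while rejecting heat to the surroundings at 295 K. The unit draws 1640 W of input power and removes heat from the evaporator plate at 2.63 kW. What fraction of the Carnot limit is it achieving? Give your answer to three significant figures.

Converting, Q̇_C = 2.630 kW = 2630 W, so COP_actual = Q̇_C/Ẇ = 2630/1640 = 1.604.
The reservoir spacing is ΔT = 295 − 261.7 = 33.30 K.
COP_Carnot = T_C/ΔT = 261.70/33.30 = 7.859.
η_II = COP_actual/COP_Carnot = 1.604/7.859 = 0.2041.

0.204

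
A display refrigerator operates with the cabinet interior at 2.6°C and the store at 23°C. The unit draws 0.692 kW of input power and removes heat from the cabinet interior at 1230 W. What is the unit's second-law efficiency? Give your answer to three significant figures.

Converting, Q̇_C = 1230 W = 1.230 kW, so COP_actual = Q̇_C/Ẇ = 1.230/0.6920 = 1.777.
In absolute terms T_C = 275.75 K and T_H = 296.15 K, so ΔT = 20.40 K.
COP_Carnot = T_C/ΔT = 275.75/20.40 = 13.52.
η_II = COP_actual/COP_Carnot = 1.777/13.52 = 0.1315.

0.131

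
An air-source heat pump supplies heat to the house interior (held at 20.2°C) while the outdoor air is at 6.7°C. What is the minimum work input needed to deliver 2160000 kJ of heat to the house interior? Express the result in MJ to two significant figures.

99 MJ

In absolute terms T_C = 279.85 K and T_H = 293.35 K, so ΔT = 13.50 K.
The reversible limit is COP_HP = T_H/ΔT = 21.73, so W_min = Q_H/COP = Q_H·ΔT/T_H.
W_min = 2160000 × 13.50/293.35 = 99400 kJ = 99.40 MJ.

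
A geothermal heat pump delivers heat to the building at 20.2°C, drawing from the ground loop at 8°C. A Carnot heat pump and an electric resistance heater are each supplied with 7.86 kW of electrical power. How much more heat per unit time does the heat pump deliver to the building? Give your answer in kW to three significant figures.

181 kW

In absolute terms T_C = 281.15 K and T_H = 293.35 K, so ΔT = 12.20 K.
COP_Carnot = T_H/ΔT = 293.35/12.20 = 24.05.
The heat pump delivers Q̇_H = COP × Ẇ = 189.0 kW; the resistance heater delivers Ẇ = 7.860 kW.
Extra = (COP − 1)·Ẇ = 181.1 kW.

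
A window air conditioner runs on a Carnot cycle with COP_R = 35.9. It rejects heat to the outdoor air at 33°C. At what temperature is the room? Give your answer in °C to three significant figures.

For a Carnot refrigerator COP_R = T_C/(T_H − T_C), so T_C = COP·T_H/(1 + COP).
With T_H = 306.15 K, T_C = 35.9 × 306.15/36.90 = 297.85 K.
Converting, 297.85 K = 24.70°C.

24.7 °C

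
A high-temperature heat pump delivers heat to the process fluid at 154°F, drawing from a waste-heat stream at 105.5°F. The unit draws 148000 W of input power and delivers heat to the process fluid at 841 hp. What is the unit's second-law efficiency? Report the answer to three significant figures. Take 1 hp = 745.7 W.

0.335

Converting, Q̇_H = 841.0 hp = 627100 W, so COP_actual = Q̇_H/Ẇ = 627100/148000 = 4.237.
In absolute terms T_C = 313.98 K and T_H = 340.93 K, so ΔT = 26.94 K.
COP_Carnot = T_H/ΔT = 340.93/26.94 = 12.65.
η_II = COP_actual/COP_Carnot = 4.237/12.65 = 0.3349.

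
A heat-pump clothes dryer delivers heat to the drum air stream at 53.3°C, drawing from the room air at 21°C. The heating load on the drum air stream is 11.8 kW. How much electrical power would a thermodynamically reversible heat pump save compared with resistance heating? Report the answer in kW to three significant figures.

In absolute terms T_C = 294.15 K and T_H = 326.45 K, so ΔT = 32.30 K.
COP_Carnot = T_H/ΔT = 326.45/32.30 = 10.11.
Resistance heating needs Ẇ_res = Q̇_H = 11.80 kW; the reversible heat pump needs only Ẇ_hp = Q̇_H/COP = 1.168 kW.
Saving = 11.80 − 1.168 = 10.63 kW.

10.6 kW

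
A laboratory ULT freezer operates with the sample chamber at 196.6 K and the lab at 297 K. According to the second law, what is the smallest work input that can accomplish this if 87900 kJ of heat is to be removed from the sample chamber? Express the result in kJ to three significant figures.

44900 kJ

The reservoir spacing is ΔT = 297 − 196.6 = 100.4 K.
The reversible limit is COP_R = T_C/ΔT = 1.958, so W_min = Q_C/COP = Q_C·ΔT/T_C.
W_min = 87900 × 100.4/196.60 = 44890 kJ.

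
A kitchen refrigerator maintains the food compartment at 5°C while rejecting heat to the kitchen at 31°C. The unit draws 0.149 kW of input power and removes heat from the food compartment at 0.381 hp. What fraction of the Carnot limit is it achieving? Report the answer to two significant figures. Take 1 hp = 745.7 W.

Converting, Q̇_C = 0.3810 hp = 0.2841 kW, so COP_actual = Q̇_C/Ẇ = 0.2841/0.1490 = 1.907.
In absolute terms T_C = 278.15 K and T_H = 304.15 K, so ΔT = 26.00 K.
COP_Carnot = T_C/ΔT = 278.15/26.00 = 10.70.
η_II = COP_actual/COP_Carnot = 1.907/10.70 = 0.1782.

0.18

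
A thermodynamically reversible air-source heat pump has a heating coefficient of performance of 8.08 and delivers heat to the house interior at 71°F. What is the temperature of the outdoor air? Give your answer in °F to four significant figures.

5.323 °F

COP_HP = T_H/(T_H − T_C) gives T_H − T_C = T_H/COP.
With T_H = 294.82 K, T_C = 294.82 × (1 − 1/8.08) = 258.33 K.
Converting, 258.33 K = 5.32°F.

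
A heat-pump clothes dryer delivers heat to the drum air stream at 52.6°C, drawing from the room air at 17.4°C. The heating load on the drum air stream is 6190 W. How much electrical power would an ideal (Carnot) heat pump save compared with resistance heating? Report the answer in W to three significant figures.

5520 W

In absolute terms T_C = 290.55 K and T_H = 325.75 K, so ΔT = 35.20 K.
COP_Carnot = T_H/ΔT = 325.75/35.20 = 9.254.
Resistance heating needs Ẇ_res = Q̇_H = 6190 W; the reversible heat pump needs only Ẇ_hp = Q̇_H/COP = 668.9 W.
Saving = 6190 − 668.9 = 5521 W.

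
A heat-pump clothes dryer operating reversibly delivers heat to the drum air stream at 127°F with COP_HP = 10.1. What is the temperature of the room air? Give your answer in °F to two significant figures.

69 °F

COP_HP = T_H/(T_H − T_C) gives T_H − T_C = T_H/COP.
With T_H = 325.93 K, T_C = 325.93 × (1 − 1/10.1) = 293.66 K.
Converting, 293.66 K = 68.91°F.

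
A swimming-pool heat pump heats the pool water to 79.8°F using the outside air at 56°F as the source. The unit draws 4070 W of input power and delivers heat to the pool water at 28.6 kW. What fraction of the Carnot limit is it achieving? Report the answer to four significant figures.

0.3100

Converting, Q̇_H = 28.60 kW = 28600 W, so COP_actual = Q̇_H/Ẇ = 28600/4070 = 7.027.
In absolute terms T_C = 286.48 K and T_H = 299.71 K, so ΔT = 13.22 K.
COP_Carnot = T_H/ΔT = 299.71/13.22 = 22.67.
η_II = COP_actual/COP_Carnot = 7.027/22.67 = 0.3100.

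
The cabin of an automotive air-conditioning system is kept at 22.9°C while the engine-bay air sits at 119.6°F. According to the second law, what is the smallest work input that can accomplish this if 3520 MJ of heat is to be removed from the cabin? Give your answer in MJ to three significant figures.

306 MJ

In absolute terms T_C = 296.05 K and T_H = 321.82 K, so ΔT = 25.77 K.
The reversible limit is COP_R = T_C/ΔT = 11.49, so W_min = Q_C/COP = Q_C·ΔT/T_C.
W_min = 3520 × 25.77/296.05 = 306.4 MJ.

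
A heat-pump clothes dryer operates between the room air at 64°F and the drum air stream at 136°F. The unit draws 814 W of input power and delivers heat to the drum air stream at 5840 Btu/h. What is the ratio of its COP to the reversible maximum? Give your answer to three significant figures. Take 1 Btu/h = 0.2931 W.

0.254

Converting, Q̇_H = 5840 Btu/h = 1712 W, so COP_actual = Q̇_H/Ẇ = 1712/814.0 = 2.103.
In absolute terms T_C = 290.93 K and T_H = 330.93 K, so ΔT = 40.00 K.
COP_Carnot = T_H/ΔT = 330.93/40.00 = 8.273.
η_II = COP_actual/COP_Carnot = 2.103/8.273 = 0.2542.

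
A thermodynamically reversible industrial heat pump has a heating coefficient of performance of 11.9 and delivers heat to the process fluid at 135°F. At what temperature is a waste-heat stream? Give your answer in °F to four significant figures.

COP_HP = T_H/(T_H − T_C) gives T_H − T_C = T_H/COP.
With T_H = 330.37 K, T_C = 330.37 × (1 − 1/11.9) = 302.61 K.
Converting, 302.61 K = 85.03°F.

85.03 °F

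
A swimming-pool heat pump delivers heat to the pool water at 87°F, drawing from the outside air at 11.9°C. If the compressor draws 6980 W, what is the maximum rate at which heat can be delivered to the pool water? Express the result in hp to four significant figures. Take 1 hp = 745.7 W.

152.4 hp

In absolute terms T_C = 285.05 K and T_H = 303.71 K, so ΔT = 18.66 K.
COP_Carnot = T_H/ΔT = 303.71/18.66 = 16.28.
Q̇_max = COP_Carnot × Ẇ = 16.28 × 6980 W = 113600 W = 152.4 hp.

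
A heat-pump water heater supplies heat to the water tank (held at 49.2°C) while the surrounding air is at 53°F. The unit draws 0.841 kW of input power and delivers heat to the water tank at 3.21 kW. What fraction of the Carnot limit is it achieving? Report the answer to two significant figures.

COP_actual = Q̇_H/Ẇ = 3.210/0.8410 = 3.817.
In absolute terms T_C = 284.82 K and T_H = 322.35 K, so ΔT = 37.53 K.
COP_Carnot = T_H/ΔT = 322.35/37.53 = 8.588.
η_II = COP_actual/COP_Carnot = 3.817/8.588 = 0.4444.

0.44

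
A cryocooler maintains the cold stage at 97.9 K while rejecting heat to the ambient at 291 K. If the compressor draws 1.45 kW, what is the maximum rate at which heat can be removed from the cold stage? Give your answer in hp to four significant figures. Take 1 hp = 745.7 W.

The reservoir spacing is ΔT = 291 − 97.9 = 193.1 K.
COP_Carnot = T_C/ΔT = 97.90/193.1 = 0.5070.
Q̇_max = COP_Carnot × Ẇ = 0.5070 × 1.450 kW = 0.7351 kW = 0.9858 hp.

0.9858 hp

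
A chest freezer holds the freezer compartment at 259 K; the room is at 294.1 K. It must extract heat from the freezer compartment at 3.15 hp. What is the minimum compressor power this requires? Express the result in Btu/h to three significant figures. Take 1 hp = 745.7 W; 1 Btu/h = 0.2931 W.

The reservoir spacing is ΔT = 294.1 − 259 = 35.10 K.
COP_Carnot = T_C/ΔT = 259.00/35.10 = 7.379.
Ẇ_min = Q̇/COP_Carnot = 3.150/7.379 = 0.4269 hp = 1086 Btu/h.

1090 Btu/h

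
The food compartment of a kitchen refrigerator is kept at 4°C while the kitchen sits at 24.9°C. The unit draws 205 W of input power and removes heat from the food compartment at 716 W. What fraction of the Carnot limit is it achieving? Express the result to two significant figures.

COP_actual = Q̇_C/Ẇ = 716.0/205.0 = 3.493.
In absolute terms T_C = 277.15 K and T_H = 298.05 K, so ΔT = 20.90 K.
COP_Carnot = T_C/ΔT = 277.15/20.90 = 13.26.
η_II = COP_actual/COP_Carnot = 3.493/13.26 = 0.2634.

0.26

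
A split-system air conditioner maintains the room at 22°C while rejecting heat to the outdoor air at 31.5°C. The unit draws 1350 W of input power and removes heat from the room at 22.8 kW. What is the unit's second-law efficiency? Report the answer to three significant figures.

Converting, Q̇_C = 22.80 kW = 22800 W, so COP_actual = Q̇_C/Ẇ = 22800/1350 = 16.89.
In absolute terms T_C = 295.15 K and T_H = 304.65 K, so ΔT = 9.500 K.
COP_Carnot = T_C/ΔT = 295.15/9.500 = 31.07.
η_II = COP_actual/COP_Carnot = 16.89/31.07 = 0.5436.

0.544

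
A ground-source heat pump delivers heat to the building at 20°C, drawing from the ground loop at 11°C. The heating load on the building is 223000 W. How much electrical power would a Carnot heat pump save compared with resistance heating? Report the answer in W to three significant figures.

216000 W

In absolute terms T_C = 284.15 K and T_H = 293.15 K, so ΔT = 9.000 K.
COP_Carnot = T_H/ΔT = 293.15/9.000 = 32.57.
Resistance heating needs Ẇ_res = Q̇_H = 223000 W; the reversible heat pump needs only Ẇ_hp = Q̇_H/COP = 6846 W.
Saving = 223000 − 6846 = 216200 W.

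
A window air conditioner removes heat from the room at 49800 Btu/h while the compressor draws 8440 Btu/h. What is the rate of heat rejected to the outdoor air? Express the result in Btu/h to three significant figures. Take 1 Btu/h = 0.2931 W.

58200 Btu/h

For a cyclic device the first law requires Q̇_H = Q̇_C + Ẇ.
Q̇_H = Q̇_C + Ẇ = 58240 Btu/h.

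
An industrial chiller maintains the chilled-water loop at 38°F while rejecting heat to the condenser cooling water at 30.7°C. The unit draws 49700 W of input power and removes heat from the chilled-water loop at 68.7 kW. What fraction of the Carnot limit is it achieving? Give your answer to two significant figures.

Converting, Q̇_C = 68.70 kW = 68700 W, so COP_actual = Q̇_C/Ẇ = 68700/49700 = 1.382.
In absolute terms T_C = 276.48 K and T_H = 303.85 K, so ΔT = 27.37 K.
COP_Carnot = T_C/ΔT = 276.48/27.37 = 10.10.
η_II = COP_actual/COP_Carnot = 1.382/10.10 = 0.1368.

0.14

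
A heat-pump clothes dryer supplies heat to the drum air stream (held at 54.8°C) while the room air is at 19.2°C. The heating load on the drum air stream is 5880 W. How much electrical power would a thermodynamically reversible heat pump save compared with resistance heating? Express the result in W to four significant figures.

5242 W

In absolute terms T_C = 292.35 K and T_H = 327.95 K, so ΔT = 35.60 K.
COP_Carnot = T_H/ΔT = 327.95/35.60 = 9.212.
Resistance heating needs Ẇ_res = Q̇_H = 5880 W; the reversible heat pump needs only Ẇ_hp = Q̇_H/COP = 638.3 W.
Saving = 5880 − 638.3 = 5242 W.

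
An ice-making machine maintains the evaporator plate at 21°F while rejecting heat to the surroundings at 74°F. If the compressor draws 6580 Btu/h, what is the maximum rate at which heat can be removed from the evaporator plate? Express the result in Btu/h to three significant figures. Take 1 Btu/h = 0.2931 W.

59700 Btu/h

In absolute terms T_C = 267.04 K and T_H = 296.48 K, so ΔT = 29.44 K.
COP_Carnot = T_C/ΔT = 267.04/29.44 = 9.069.
Q̇_max = COP_Carnot × Ẇ = 9.069 × 6580 Btu/h = 59680 Btu/h.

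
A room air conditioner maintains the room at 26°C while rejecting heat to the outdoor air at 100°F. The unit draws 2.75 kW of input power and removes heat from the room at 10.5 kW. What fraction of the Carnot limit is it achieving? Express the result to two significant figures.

0.15

COP_actual = Q̇_C/Ẇ = 10.50/2.750 = 3.818.
In absolute terms T_C = 299.15 K and T_H = 310.93 K, so ΔT = 11.78 K.
COP_Carnot = T_C/ΔT = 299.15/11.78 = 25.40.
η_II = COP_actual/COP_Carnot = 3.818/25.40 = 0.1503.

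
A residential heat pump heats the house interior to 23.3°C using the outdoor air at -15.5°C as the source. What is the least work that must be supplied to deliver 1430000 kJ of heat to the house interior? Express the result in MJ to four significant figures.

187.2 MJ

In absolute terms T_C = 257.65 K and T_H = 296.45 K, so ΔT = 38.80 K.
The reversible limit is COP_HP = T_H/ΔT = 7.640, so W_min = Q_H/COP = Q_H·ΔT/T_H.
W_min = 1430000 × 38.80/296.45 = 187200 kJ = 187.2 MJ.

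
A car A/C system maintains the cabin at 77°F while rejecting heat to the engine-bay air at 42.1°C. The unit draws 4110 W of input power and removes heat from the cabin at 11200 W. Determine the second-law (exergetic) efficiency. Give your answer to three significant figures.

0.156

COP_actual = Q̇_C/Ẇ = 11200/4110 = 2.725.
In absolute terms T_C = 298.15 K and T_H = 315.25 K, so ΔT = 17.10 K.
COP_Carnot = T_C/ΔT = 298.15/17.10 = 17.44.
η_II = COP_actual/COP_Carnot = 2.725/17.44 = 0.1563.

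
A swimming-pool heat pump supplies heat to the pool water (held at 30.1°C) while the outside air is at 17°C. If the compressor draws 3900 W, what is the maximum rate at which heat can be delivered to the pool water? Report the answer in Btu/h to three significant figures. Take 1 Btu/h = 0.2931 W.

In absolute terms T_C = 290.15 K and T_H = 303.25 K, so ΔT = 13.10 K.
COP_Carnot = T_H/ΔT = 303.25/13.10 = 23.15.
Q̇_max = COP_Carnot × Ẇ = 23.15 × 3900 W = 90280 W = 308000 Btu/h.

308000 Btu/h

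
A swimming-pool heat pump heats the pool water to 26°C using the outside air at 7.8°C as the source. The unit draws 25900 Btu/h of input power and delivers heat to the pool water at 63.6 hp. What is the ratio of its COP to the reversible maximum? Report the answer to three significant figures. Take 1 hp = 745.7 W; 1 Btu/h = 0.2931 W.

Converting, Q̇_H = 63.60 hp = 161800 Btu/h, so COP_actual = Q̇_H/Ẇ = 161800/25900 = 6.247.
In absolute terms T_C = 280.95 K and T_H = 299.15 K, so ΔT = 18.20 K.
COP_Carnot = T_H/ΔT = 299.15/18.20 = 16.44.
η_II = COP_actual/COP_Carnot = 6.247/16.44 = 0.3801.

0.380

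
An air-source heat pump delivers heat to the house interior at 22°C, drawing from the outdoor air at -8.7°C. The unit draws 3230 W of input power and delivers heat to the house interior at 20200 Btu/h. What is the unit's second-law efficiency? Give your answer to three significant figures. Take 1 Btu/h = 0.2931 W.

0.191

Converting, Q̇_H = 20200 Btu/h = 5921 W, so COP_actual = Q̇_H/Ẇ = 5921/3230 = 1.833.
In absolute terms T_C = 264.45 K and T_H = 295.15 K, so ΔT = 30.70 K.
COP_Carnot = T_H/ΔT = 295.15/30.70 = 9.614.
η_II = COP_actual/COP_Carnot = 1.833/9.614 = 0.1907.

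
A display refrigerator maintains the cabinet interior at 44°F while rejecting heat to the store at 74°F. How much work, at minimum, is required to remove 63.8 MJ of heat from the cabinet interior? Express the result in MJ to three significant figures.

In absolute terms T_C = 279.82 K and T_H = 296.48 K, so ΔT = 16.67 K.
The reversible limit is COP_R = T_C/ΔT = 16.79, so W_min = Q_C/COP = Q_C·ΔT/T_C.
W_min = 63.80 × 16.67/279.82 = 3.800 MJ.

3.80 MJ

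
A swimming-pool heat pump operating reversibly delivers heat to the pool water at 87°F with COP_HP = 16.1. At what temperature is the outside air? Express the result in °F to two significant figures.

COP_HP = T_H/(T_H − T_C) gives T_H − T_C = T_H/COP.
With T_H = 303.71 K, T_C = 303.71 × (1 − 1/16.1) = 284.84 K.
Converting, 284.84 K = 53.05°F.

53 °F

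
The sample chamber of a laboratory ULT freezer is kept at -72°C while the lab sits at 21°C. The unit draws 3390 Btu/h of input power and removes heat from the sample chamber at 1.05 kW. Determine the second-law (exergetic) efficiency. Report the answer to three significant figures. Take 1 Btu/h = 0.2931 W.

0.489

Converting, Q̇_C = 1.050 kW = 3582 Btu/h, so COP_actual = Q̇_C/Ẇ = 3582/3390 = 1.057.
In absolute terms T_C = 201.15 K and T_H = 294.15 K, so ΔT = 93.00 K.
COP_Carnot = T_C/ΔT = 201.15/93.00 = 2.163.
η_II = COP_actual/COP_Carnot = 1.057/2.163 = 0.4886.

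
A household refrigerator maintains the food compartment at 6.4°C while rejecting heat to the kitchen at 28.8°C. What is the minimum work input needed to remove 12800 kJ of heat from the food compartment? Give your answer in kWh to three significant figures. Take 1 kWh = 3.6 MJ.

In absolute terms T_C = 279.55 K and T_H = 301.95 K, so ΔT = 22.40 K.
The reversible limit is COP_R = T_C/ΔT = 12.48, so W_min = Q_C/COP = Q_C·ΔT/T_C.
W_min = 12800 × 22.40/279.55 = 1026 kJ = 0.2849 kWh.

0.285 kWh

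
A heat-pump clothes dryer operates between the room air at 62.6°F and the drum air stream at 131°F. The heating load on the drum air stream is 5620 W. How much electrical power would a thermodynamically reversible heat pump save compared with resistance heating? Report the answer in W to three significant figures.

In absolute terms T_C = 290.15 K and T_H = 328.15 K, so ΔT = 38.00 K.
COP_Carnot = T_H/ΔT = 328.15/38.00 = 8.636.
Resistance heating needs Ẇ_res = Q̇_H = 5620 W; the reversible heat pump needs only Ẇ_hp = Q̇_H/COP = 650.8 W.
Saving = 5620 − 650.8 = 4969 W.

4970 W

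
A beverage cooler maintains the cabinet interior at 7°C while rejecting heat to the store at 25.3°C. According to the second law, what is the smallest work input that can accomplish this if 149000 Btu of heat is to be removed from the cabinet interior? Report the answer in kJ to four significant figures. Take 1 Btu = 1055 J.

In absolute terms T_C = 280.15 K and T_H = 298.45 K, so ΔT = 18.30 K.
The reversible limit is COP_R = T_C/ΔT = 15.31, so W_min = Q_C/COP = Q_C·ΔT/T_C.
W_min = 149000 × 18.30/280.15 = 9733 Btu = 10270 kJ.

10270 kJ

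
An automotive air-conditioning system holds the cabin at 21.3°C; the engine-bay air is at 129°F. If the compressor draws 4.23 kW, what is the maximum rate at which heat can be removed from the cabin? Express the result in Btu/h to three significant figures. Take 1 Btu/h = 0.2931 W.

In absolute terms T_C = 294.45 K and T_H = 327.04 K, so ΔT = 32.59 K.
COP_Carnot = T_C/ΔT = 294.45/32.59 = 9.035.
Q̇_max = COP_Carnot × Ẇ = 9.035 × 4.230 kW = 38.22 kW = 130400 Btu/h.

130000 Btu/h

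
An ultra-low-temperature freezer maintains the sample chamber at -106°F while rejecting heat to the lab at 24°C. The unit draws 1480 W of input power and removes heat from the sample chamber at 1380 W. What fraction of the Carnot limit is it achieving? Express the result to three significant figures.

0.478

COP_actual = Q̇_C/Ẇ = 1380/1480 = 0.9324.
In absolute terms T_C = 196.48 K and T_H = 297.15 K, so ΔT = 100.7 K.
COP_Carnot = T_C/ΔT = 196.48/100.7 = 1.952.
η_II = COP_actual/COP_Carnot = 0.9324/1.952 = 0.4777.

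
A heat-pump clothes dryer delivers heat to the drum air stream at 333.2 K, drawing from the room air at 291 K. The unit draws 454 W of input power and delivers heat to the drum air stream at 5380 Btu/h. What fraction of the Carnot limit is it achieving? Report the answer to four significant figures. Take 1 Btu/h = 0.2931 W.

0.4399

Converting, Q̇_H = 5380 Btu/h = 1577 W, so COP_actual = Q̇_H/Ẇ = 1577/454.0 = 3.473.
The reservoir spacing is ΔT = 333.2 − 291 = 42.20 K.
COP_Carnot = T_H/ΔT = 333.20/42.20 = 7.896.
η_II = COP_actual/COP_Carnot = 3.473/7.896 = 0.4399.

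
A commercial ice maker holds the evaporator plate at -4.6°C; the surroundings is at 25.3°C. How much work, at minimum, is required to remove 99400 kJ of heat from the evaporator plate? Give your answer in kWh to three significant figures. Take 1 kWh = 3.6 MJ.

In absolute terms T_C = 268.55 K and T_H = 298.45 K, so ΔT = 29.90 K.
The reversible limit is COP_R = T_C/ΔT = 8.982, so W_min = Q_C/COP = Q_C·ΔT/T_C.
W_min = 99400 × 29.90/268.55 = 11070 kJ = 3.074 kWh.

3.07 kWh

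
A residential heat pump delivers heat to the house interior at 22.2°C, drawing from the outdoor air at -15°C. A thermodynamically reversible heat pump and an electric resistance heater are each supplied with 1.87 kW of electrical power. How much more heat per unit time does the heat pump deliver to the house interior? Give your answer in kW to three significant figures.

13.0 kW

In absolute terms T_C = 258.15 K and T_H = 295.35 K, so ΔT = 37.20 K.
COP_Carnot = T_H/ΔT = 295.35/37.20 = 7.940.
The heat pump delivers Q̇_H = COP × Ẇ = 14.85 kW; the resistance heater delivers Ẇ = 1.870 kW.
Extra = (COP − 1)·Ẇ = 12.98 kW.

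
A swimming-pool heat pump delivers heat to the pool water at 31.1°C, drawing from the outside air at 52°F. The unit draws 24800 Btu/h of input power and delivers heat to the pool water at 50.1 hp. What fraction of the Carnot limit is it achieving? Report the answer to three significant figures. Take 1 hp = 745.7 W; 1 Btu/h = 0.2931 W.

Converting, Q̇_H = 50.10 hp = 127500 Btu/h, so COP_actual = Q̇_H/Ẇ = 127500/24800 = 5.140.
In absolute terms T_C = 284.26 K and T_H = 304.25 K, so ΔT = 19.99 K.
COP_Carnot = T_H/ΔT = 304.25/19.99 = 15.22.
η_II = COP_actual/COP_Carnot = 5.140/15.22 = 0.3377.

0.338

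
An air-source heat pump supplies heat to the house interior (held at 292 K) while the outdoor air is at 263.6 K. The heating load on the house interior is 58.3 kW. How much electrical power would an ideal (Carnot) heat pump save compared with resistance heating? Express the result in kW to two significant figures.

The reservoir spacing is ΔT = 292 − 263.6 = 28.40 K.
COP_Carnot = T_H/ΔT = 292.00/28.40 = 10.28.
Resistance heating needs Ẇ_res = Q̇_H = 58.30 kW; the reversible heat pump needs only Ẇ_hp = Q̇_H/COP = 5.670 kW.
Saving = 58.30 − 5.670 = 52.63 kW.

53 kW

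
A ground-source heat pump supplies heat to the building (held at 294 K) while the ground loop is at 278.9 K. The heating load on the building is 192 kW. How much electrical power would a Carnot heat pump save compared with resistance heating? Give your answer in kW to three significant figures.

182 kW

The reservoir spacing is ΔT = 294 − 278.9 = 15.10 K.
COP_Carnot = T_H/ΔT = 294.00/15.10 = 19.47.
Resistance heating needs Ẇ_res = Q̇_H = 192.0 kW; the reversible heat pump needs only Ẇ_hp = Q̇_H/COP = 9.861 kW.
Saving = 192.0 − 9.861 = 182.1 kW.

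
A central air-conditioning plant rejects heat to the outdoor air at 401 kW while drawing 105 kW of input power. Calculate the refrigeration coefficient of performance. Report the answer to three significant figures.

2.82

The first law gives Q̇_H = Q̇_C + Ẇ, so the three rates are Q̇_C = 296.0, Q̇_H = 401.0, Ẇ = 105.0 kW.
COP_R = Q̇_C/Ẇ = 296.0/105.0 = 2.819.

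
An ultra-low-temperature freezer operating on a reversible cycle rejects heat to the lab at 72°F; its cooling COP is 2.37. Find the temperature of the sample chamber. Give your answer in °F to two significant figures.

-86 °F

For a Carnot refrigerator COP_R = T_C/(T_H − T_C), so T_C = COP·T_H/(1 + COP).
With T_H = 295.37 K, T_C = 2.37 × 295.37/3.370 = 207.72 K.
Converting, 207.72 K = -85.77°F.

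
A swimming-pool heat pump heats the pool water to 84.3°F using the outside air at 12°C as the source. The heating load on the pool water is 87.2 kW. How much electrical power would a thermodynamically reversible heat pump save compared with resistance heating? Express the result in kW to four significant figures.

In absolute terms T_C = 285.15 K and T_H = 302.21 K, so ΔT = 17.06 K.
COP_Carnot = T_H/ΔT = 302.21/17.06 = 17.72.
Resistance heating needs Ẇ_res = Q̇_H = 87.20 kW; the reversible heat pump needs only Ẇ_hp = Q̇_H/COP = 4.921 kW.
Saving = 87.20 − 4.921 = 82.28 kW.

82.28 kW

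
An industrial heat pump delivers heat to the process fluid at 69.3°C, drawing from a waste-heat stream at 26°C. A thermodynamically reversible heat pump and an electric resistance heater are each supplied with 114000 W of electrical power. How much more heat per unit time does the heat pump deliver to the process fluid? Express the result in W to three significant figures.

788000 W

In absolute terms T_C = 299.15 K and T_H = 342.45 K, so ΔT = 43.30 K.
COP_Carnot = T_H/ΔT = 342.45/43.30 = 7.909.
The heat pump delivers Q̇_H = COP × Ẇ = 901600 W; the resistance heater delivers Ẇ = 114000 W.
Extra = (COP − 1)·Ẇ = 787600 W.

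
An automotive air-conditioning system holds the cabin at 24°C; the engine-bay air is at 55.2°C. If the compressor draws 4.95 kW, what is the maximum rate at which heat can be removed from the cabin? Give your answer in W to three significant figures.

47100 W

In absolute terms T_C = 297.15 K and T_H = 328.35 K, so ΔT = 31.20 K.
COP_Carnot = T_C/ΔT = 297.15/31.20 = 9.524.
Q̇_max = COP_Carnot × Ẇ = 9.524 × 4.950 kW = 47.14 kW = 47140 W.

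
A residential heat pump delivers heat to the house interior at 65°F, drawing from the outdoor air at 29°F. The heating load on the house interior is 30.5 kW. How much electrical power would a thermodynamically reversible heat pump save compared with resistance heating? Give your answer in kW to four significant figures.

In absolute terms T_C = 271.48 K and T_H = 291.48 K, so ΔT = 20.00 K.
COP_Carnot = T_H/ΔT = 291.48/20.00 = 14.57.
Resistance heating needs Ẇ_res = Q̇_H = 30.50 kW; the reversible heat pump needs only Ẇ_hp = Q̇_H/COP = 2.093 kW.
Saving = 30.50 − 2.093 = 28.41 kW.

28.41 kW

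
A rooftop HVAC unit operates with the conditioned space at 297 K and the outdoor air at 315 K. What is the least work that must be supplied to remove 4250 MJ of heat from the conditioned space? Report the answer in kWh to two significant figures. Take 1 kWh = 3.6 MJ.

The reservoir spacing is ΔT = 315 − 297 = 18.00 K.
The reversible limit is COP_R = T_C/ΔT = 16.50, so W_min = Q_C/COP = Q_C·ΔT/T_C.
W_min = 4250 × 18.00/297.00 = 257.6 MJ = 71.55 kWh.

72 kWh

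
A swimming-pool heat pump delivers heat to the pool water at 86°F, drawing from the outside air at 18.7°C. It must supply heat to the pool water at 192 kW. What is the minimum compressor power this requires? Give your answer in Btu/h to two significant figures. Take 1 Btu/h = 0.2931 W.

24000 Btu/h

In absolute terms T_C = 291.85 K and T_H = 303.15 K, so ΔT = 11.30 K.
COP_Carnot = T_H/ΔT = 303.15/11.30 = 26.83.
Ẇ_min = Q̇/COP_Carnot = 192.0/26.83 = 7.157 kW = 24420 Btu/h.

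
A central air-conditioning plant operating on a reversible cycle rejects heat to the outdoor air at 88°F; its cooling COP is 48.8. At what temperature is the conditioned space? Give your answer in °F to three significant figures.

77.0 °F

For a Carnot refrigerator COP_R = T_C/(T_H − T_C), so T_C = COP·T_H/(1 + COP).
With T_H = 304.26 K, T_C = 48.8 × 304.26/49.80 = 298.15 K.
Converting, 298.15 K = 77.00°F.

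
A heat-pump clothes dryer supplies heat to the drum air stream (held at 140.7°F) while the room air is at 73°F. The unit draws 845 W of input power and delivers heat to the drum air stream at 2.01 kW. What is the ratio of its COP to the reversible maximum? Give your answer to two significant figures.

Converting, Q̇_H = 2.010 kW = 2010 W, so COP_actual = Q̇_H/Ẇ = 2010/845.0 = 2.379.
In absolute terms T_C = 295.93 K and T_H = 333.54 K, so ΔT = 37.61 K.
COP_Carnot = T_H/ΔT = 333.54/37.61 = 8.868.
η_II = COP_actual/COP_Carnot = 2.379/8.868 = 0.2682.

0.27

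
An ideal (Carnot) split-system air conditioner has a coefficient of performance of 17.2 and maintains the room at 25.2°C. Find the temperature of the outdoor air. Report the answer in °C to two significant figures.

COP_R = T_C/(T_H − T_C) gives T_H − T_C = T_C/COP.
With T_C = 298.35 K, T_H = 298.35 × (1 + 1/17.2) = 315.70 K.
Converting, 315.70 K = 42.55°C.

43 °C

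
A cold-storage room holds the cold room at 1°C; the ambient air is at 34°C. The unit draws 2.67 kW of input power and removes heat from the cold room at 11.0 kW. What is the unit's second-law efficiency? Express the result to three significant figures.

0.496

COP_actual = Q̇_C/Ẇ = 11.00/2.670 = 4.120.
In absolute terms T_C = 274.15 K and T_H = 307.15 K, so ΔT = 33.00 K.
COP_Carnot = T_C/ΔT = 274.15/33.00 = 8.308.
η_II = COP_actual/COP_Carnot = 4.120/8.308 = 0.4959.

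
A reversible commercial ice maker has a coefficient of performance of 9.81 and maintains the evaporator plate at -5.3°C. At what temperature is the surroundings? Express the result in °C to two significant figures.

COP_R = T_C/(T_H − T_C) gives T_H − T_C = T_C/COP.
With T_C = 267.85 K, T_H = 267.85 × (1 + 1/9.81) = 295.15 K.
Converting, 295.15 K = 22.00°C.

22 °C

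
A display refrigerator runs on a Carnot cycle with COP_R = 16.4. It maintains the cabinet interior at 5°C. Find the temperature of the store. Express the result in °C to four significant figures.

COP_R = T_C/(T_H − T_C) gives T_H − T_C = T_C/COP.
With T_C = 278.15 K, T_H = 278.15 × (1 + 1/16.4) = 295.11 K.
Converting, 295.11 K = 21.96°C.

21.96 °C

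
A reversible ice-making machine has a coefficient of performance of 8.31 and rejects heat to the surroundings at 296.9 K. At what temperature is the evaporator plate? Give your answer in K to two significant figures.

For a Carnot refrigerator COP_R = T_C/(T_H − T_C), so T_C = COP·T_H/(1 + COP).
With T_H = 296.90 K, T_C = 8.31 × 296.90/9.310 = 265.01 K.

270 K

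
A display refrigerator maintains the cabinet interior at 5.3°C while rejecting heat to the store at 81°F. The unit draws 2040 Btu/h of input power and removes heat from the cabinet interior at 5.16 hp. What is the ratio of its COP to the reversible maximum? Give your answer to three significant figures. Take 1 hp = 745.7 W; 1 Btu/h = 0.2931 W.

Converting, Q̇_C = 5.160 hp = 13130 Btu/h, so COP_actual = Q̇_C/Ẇ = 13130/2040 = 6.435.
In absolute terms T_C = 278.45 K and T_H = 300.37 K, so ΔT = 21.92 K.
COP_Carnot = T_C/ΔT = 278.45/21.92 = 12.70.
η_II = COP_actual/COP_Carnot = 6.435/12.70 = 0.5066.

0.507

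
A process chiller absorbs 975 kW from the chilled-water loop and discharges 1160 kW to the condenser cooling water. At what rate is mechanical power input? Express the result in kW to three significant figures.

185 kW

For a cyclic device the first law requires Q̇_H = Q̇_C + Ẇ.
Ẇ = Q̇_H − Q̇_C = 185.0 kW.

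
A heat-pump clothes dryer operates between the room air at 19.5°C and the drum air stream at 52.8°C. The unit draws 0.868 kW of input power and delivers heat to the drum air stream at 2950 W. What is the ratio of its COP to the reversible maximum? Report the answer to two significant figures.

0.35

Converting, Q̇_H = 2950 W = 2.950 kW, so COP_actual = Q̇_H/Ẇ = 2.950/0.8680 = 3.399.
In absolute terms T_C = 292.65 K and T_H = 325.95 K, so ΔT = 33.30 K.
COP_Carnot = T_H/ΔT = 325.95/33.30 = 9.788.
η_II = COP_actual/COP_Carnot = 3.399/9.788 = 0.3472.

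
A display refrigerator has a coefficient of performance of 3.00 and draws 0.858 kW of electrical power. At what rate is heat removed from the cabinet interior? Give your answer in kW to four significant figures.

2.574 kW

Q̇_C = COP × Ẇ = 3.00 × 0.8580 = 2.574 kW.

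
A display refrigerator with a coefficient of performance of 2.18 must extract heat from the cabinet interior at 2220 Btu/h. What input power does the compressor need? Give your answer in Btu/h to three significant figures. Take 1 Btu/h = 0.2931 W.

1020 Btu/h

Ẇ = Q̇_C/COP = 2220/2.18 = 1018 Btu/h.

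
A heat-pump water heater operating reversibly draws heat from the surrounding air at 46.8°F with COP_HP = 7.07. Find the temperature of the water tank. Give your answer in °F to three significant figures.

COP_HP = T_H/(T_H − T_C) rearranges to T_H = COP·T_C/(COP − 1).
With T_C = 281.37 K, T_H = 7.07 × 281.37/6.070 = 327.73 K.
Converting, 327.73 K = 130.24°F.

130 °F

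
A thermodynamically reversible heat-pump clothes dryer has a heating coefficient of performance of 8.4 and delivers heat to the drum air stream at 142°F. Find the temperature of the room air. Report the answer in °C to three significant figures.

COP_HP = T_H/(T_H − T_C) gives T_H − T_C = T_H/COP.
With T_H = 334.26 K, T_C = 334.26 × (1 − 1/8.4) = 294.47 K.
Converting, 294.47 K = 21.32°C.

21.3 °C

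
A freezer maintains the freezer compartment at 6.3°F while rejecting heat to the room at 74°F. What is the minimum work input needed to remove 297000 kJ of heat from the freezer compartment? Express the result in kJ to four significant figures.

43150 kJ

In absolute terms T_C = 258.87 K and T_H = 296.48 K, so ΔT = 37.61 K.
The reversible limit is COP_R = T_C/ΔT = 6.883, so W_min = Q_C/COP = Q_C·ΔT/T_C.
W_min = 297000 × 37.61/258.87 = 43150 kJ.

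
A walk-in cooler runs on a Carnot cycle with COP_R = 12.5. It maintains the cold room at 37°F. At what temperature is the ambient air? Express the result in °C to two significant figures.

25 °C

COP_R = T_C/(T_H − T_C) gives T_H − T_C = T_C/COP.
With T_C = 275.93 K, T_H = 275.93 × (1 + 1/12.5) = 298.00 K.
Converting, 298.00 K = 24.85°C.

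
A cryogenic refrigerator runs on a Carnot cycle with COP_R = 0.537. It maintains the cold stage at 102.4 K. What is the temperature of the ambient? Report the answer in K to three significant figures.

COP_R = T_C/(T_H − T_C) gives T_H − T_C = T_C/COP.
With T_C = 102.40 K, T_H = 102.40 × (1 + 1/0.537) = 293.09 K.

293 K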